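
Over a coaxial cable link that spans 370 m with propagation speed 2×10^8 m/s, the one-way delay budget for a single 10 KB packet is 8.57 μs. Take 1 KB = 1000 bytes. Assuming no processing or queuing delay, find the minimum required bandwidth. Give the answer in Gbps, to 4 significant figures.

L = 80000 bits.
Propagation delay = 370 / 200000000 = 1.85 μs.
Transmission budget = 8.57 − 1.85 = 6.72 μs.
R ≥ L / t_tx = 80000 bits / 6.72e-06 s = 11.90 Gbps.

11.90 Gbps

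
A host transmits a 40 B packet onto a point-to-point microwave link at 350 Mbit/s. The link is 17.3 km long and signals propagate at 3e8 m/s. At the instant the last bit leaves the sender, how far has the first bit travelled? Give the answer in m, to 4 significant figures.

274.3 m

t_tx = L/R = 320/350000000 = 9.14286e-07 s.
Distance = s × t_tx = 300000000 × 9.14286e-07 = 274.3 m.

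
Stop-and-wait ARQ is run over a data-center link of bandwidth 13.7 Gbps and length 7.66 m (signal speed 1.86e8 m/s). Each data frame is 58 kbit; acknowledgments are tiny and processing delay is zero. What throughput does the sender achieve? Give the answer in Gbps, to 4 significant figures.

t_tx = L/R = 58000/13700000000 = 4.23358e-06 s.
t_prop = 7.66/186000000 = 4.11828e-08 s; RTT = 8.23656e-08 s.
Cycle = t_tx + RTT = 4.31594e-06 s.
Throughput = L / cycle = 58000 / 4.31594e-06 = 13.44 Gbps.

13.44 Gbps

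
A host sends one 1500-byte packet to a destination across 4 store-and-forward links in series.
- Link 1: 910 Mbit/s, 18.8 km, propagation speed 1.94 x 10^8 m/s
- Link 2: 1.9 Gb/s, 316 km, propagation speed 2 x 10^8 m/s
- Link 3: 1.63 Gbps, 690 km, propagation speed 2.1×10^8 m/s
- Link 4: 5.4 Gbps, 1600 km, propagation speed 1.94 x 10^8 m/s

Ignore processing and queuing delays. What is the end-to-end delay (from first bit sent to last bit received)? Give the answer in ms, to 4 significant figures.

13.24 ms

L = 1500 × 8 = 12000 bits.
Transmission delays (L/R per hop): 0.0131868, 0.00631579, 0.00736196, 0.00222222 ms; sum = 0.0290868 ms.
Propagation delays (d/s per hop): 0.0969072, 1.58, 3.28571, 8.24742 ms; sum = 13.21 ms.
End-to-end = 13.24 ms.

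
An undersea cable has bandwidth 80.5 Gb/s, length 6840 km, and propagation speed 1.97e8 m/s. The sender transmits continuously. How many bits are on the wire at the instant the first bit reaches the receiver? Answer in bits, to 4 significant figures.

2795000000 bits

Propagation delay = 6840000 / 197000000 = 0.0347208 s.
BDP = R × t_prop = 80500000000 × 0.0347208 = 2795030000 bits.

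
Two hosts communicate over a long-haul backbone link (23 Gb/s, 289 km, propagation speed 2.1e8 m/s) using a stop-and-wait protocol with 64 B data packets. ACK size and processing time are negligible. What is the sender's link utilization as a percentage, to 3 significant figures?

t_tx = L/R = 512/23000000000 = 2.22609e-08 s.
t_prop = 289000/210000000 = 0.00137619 s; RTT = 0.00275238 s.
Cycle = t_tx + RTT = 0.0027524 s.
Utilization = t_tx / cycle = 2.22609e-08/0.0027524 = 0.000809 %.

0.000809 %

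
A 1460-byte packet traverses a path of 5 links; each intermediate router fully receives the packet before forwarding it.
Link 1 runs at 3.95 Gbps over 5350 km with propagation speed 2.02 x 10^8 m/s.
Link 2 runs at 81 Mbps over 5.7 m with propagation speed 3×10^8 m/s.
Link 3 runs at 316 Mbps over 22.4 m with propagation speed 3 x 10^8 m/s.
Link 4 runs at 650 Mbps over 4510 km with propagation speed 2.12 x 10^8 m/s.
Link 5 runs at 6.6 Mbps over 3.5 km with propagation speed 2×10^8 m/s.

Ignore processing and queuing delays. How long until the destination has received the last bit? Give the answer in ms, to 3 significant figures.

L = 1460 × 8 = 11680 bits.
Transmission delays (L/R per hop): 0.00295696, 0.144198, 0.036962, 0.0179692, 1.7697 ms; sum = 1.97178 ms.
Propagation delays (d/s per hop): 26.4851, 1.9e-05, 7.46667e-05, 21.2736, 0.0175 ms; sum = 47.7763 ms.
End-to-end = 49.7 ms.

49.7 ms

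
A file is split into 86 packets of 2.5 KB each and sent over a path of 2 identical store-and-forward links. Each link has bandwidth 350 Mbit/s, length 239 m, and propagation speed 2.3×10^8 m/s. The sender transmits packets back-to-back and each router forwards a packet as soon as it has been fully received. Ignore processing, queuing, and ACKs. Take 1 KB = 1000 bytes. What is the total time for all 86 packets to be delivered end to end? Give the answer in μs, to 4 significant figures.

4974 μs

Per-hop transmission t_tx = L/R = 20000/350000000 = 57.1429 μs.
Per-hop propagation t_prop = 239/2.3e+08 = 1.03913 μs.
Pipeline fill: first packet needs 2·t_tx to clear all hops; remaining 85 packets each add one t_tx.
Total = (2+86-1)·t_tx + 2·t_prop = 87·57.1429 + 2·1.03913 = 4974 μs.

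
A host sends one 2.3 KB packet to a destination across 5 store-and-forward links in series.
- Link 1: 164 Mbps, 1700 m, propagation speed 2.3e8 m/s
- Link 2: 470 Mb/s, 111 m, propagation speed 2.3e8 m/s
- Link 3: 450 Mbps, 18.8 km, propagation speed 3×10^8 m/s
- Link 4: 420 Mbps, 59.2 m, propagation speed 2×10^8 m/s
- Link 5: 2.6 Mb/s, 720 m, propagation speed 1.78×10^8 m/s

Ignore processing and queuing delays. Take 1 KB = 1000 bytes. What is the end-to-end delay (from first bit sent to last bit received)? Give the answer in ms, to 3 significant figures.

7.39 ms

L = 18400 bits.
Transmission delays (L/R per hop): 0.112195, 0.0391489, 0.0408889, 0.0438095, 7.07692 ms; sum = 7.31297 ms.
Propagation delays (d/s per hop): 0.0073913, 0.000482609, 0.0626667, 0.000296, 0.00404494 ms; sum = 0.0748815 ms.
End-to-end = 7.39 ms.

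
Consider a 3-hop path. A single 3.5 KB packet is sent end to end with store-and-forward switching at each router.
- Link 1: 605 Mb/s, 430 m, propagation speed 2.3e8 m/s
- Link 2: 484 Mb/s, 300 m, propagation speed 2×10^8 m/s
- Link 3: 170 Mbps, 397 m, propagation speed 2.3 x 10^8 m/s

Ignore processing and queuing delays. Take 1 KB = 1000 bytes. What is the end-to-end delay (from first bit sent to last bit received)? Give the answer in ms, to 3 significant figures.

0.274 ms

L = 28000 bits.
Transmission delays (L/R per hop): 0.046281, 0.0578512, 0.164706 ms; sum = 0.268838 ms.
Propagation delays (d/s per hop): 0.00186957, 0.0015, 0.00172609 ms; sum = 0.00509565 ms.
End-to-end = 0.274 ms.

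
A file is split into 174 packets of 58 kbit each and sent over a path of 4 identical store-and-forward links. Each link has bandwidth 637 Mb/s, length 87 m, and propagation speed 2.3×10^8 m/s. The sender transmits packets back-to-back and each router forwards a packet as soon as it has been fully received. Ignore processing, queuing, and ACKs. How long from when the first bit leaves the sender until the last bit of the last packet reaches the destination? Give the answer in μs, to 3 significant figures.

16100 μs

Per-hop transmission t_tx = L/R = 58000/637000000 = 91.0518 μs.
Per-hop propagation t_prop = 87/2.3e+08 = 0.378261 μs.
Pipeline fill: first packet needs 4·t_tx to clear all hops; remaining 173 packets each add one t_tx.
Total = (4+174-1)·t_tx + 4·t_prop = 177·91.0518 + 4·0.378261 = 16100 μs.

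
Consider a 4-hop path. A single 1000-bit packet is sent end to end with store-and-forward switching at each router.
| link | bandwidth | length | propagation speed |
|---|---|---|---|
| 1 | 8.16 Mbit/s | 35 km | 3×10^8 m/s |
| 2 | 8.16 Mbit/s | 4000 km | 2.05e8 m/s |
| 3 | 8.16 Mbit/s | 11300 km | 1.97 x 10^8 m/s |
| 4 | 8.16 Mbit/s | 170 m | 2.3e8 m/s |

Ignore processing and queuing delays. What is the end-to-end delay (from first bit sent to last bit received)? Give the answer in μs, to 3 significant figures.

77500 μs

Transmission delay per hop = L/R = 1000/8160000 = 122.549 μs; 4 hops → 490.196 μs.
Propagation delays (d/s per hop): 116.667, 19512.2, 57360.4, 0.73913 μs; sum = 76990 μs.
End-to-end = 77500 μs.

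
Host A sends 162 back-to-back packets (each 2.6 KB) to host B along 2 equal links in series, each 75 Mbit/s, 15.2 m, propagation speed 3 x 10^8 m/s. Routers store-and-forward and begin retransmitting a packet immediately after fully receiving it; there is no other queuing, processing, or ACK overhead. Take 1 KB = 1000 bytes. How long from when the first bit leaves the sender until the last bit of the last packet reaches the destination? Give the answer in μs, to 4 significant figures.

45210 μs

Per-hop transmission t_tx = L/R = 20800/75000000 = 277.333 μs.
Per-hop propagation t_prop = 15.2/300000000 = 0.0506667 μs.
Pipeline fill: first packet needs 2·t_tx to clear all hops; remaining 161 packets each add one t_tx.
Total = (2+162-1)·t_tx + 2·t_prop = 163·277.333 + 2·0.0506667 = 45210 μs.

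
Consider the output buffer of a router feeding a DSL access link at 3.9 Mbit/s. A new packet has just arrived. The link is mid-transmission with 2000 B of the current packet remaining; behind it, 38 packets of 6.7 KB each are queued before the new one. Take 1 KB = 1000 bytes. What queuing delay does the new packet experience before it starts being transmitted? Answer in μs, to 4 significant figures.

Each queued packet: L/R = 53600/3900000 = 13743.6 μs.
38 queued → 522256 μs.
Plus remaining 16000 bits of current packet: 4102.56 μs.
Queuing delay = 526400 μs.

526400 μs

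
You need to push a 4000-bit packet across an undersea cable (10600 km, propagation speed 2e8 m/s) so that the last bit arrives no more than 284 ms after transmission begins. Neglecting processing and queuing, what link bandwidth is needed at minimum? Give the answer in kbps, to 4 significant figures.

Propagation delay = 10600000 / 200000000 = 53 ms.
Transmission budget = 284 − 53 = 231 ms.
R ≥ L / t_tx = 4000 bits / 0.231 s = 17.32 kbps.

17.32 kbps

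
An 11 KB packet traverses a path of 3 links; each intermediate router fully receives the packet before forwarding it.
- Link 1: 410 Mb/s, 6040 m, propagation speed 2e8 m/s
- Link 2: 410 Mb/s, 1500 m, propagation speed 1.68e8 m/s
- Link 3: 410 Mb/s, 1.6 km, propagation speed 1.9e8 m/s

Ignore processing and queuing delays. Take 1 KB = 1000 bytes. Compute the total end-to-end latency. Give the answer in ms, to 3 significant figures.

L = 88000 bits.
Transmission delay per hop = L/R = 88000/410000000 = 0.214634 ms; 3 hops → 0.643902 ms.
Propagation delays (d/s per hop): 0.0302, 0.00892857, 0.00842105 ms; sum = 0.0475496 ms.
End-to-end = 0.691 ms.

0.691 ms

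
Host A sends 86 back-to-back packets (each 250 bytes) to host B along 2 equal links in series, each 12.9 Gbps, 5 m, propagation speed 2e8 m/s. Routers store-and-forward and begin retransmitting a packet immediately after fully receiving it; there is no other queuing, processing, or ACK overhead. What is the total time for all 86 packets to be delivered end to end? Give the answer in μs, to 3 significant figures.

Per-hop transmission t_tx = L/R = 2000/12900000000 = 0.155039 μs.
Per-hop propagation t_prop = 5/200000000 = 0.025 μs.
Pipeline fill: first packet needs 2·t_tx to clear all hops; remaining 85 packets each add one t_tx.
Total = (2+86-1)·t_tx + 2·t_prop = 87·0.155039 + 2·0.025 = 13.5 μs.

13.5 μs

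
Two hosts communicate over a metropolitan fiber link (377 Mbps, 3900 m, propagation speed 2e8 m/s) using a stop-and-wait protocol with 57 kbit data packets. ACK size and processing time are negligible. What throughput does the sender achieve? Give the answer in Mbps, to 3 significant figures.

300 Mbps

t_tx = L/R = 57000/377000000 = 0.000151194 s.
t_prop = 3900/200000000 = 1.95e-05 s; RTT = 3.9e-05 s.
Cycle = t_tx + RTT = 0.000190194 s.
Throughput = L / cycle = 57000 / 0.000190194 = 300 Mbps.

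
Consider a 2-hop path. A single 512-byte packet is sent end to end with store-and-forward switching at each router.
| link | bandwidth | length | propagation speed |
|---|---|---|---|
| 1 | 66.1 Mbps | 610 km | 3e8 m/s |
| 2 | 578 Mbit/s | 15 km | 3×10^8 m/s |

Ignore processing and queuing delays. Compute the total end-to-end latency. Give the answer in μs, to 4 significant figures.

2152 μs

L = 512 × 8 = 4096 bits.
Transmission delays (L/R per hop): 61.9667, 7.08651 μs; sum = 69.0532 μs.
Propagation delays (d/s per hop): 2033.33, 50 μs; sum = 2083.33 μs.
End-to-end = 2152 μs.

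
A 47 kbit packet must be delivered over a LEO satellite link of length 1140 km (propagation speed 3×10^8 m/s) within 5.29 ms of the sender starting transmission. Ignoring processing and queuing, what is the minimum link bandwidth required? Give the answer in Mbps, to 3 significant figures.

31.5 Mbps

Propagation delay = 1140000 / 300000000 = 3.8 ms.
Transmission budget = 5.29 − 3.8 = 1.49 ms.
R ≥ L / t_tx = 47000 bits / 0.00149 s = 31.5 Mbps.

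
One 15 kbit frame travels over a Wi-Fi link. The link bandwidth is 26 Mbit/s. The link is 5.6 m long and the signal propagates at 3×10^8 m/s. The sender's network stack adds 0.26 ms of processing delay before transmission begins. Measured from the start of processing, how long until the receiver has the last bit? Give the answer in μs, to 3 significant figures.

837 μs

L = 15000 bits.
Transmission delay = L/R = 15000 / 26000000 = 576.923 μs.
Propagation delay = d/s = 5.6 m / 300000000 m/s = 0.0186667 μs.
Plus processing delay 0.26 ms = 260 μs.
Total = 837 μs.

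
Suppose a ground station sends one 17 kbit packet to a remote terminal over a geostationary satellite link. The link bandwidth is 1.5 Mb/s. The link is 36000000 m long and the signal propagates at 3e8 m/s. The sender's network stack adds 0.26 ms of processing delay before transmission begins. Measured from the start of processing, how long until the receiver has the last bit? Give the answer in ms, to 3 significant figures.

L = 17000 bits.
Transmission delay = L/R = 17000 / 1500000 = 11.3333 ms.
Propagation delay = d/s = 36000000 m / 300000000 m/s = 120 ms.
Plus processing delay 0.26 ms = 0.26 ms.
Total = 132 ms.

132 ms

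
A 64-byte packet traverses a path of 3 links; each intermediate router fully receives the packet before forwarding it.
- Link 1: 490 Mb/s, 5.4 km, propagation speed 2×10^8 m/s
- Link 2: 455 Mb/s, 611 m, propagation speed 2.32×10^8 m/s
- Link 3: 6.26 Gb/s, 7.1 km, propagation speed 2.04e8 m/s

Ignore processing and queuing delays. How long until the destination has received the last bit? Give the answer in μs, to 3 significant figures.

66.7 μs

L = 64 × 8 = 512 bits.
Transmission delays (L/R per hop): 1.0449, 1.12527, 0.0817891 μs; sum = 2.25196 μs.
Propagation delays (d/s per hop): 27, 2.63362, 34.8039 μs; sum = 64.4375 μs.
End-to-end = 66.7 μs.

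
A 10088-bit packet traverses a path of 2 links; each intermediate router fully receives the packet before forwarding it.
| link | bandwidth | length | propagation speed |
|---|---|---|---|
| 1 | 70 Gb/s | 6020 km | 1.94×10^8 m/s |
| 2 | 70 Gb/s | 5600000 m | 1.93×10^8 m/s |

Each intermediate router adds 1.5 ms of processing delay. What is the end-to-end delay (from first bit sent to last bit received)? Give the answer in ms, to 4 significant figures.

Transmission delay per hop = L/R = 10088/70000000000 = 0.000144114 ms; 2 hops → 0.000288229 ms.
Propagation delays (d/s per hop): 31.0309, 29.0155 ms; sum = 60.0465 ms.
Processing at 1 router(s): 1 × 1.5 ms = 1.5 ms.
End-to-end = 61.55 ms.

61.55 ms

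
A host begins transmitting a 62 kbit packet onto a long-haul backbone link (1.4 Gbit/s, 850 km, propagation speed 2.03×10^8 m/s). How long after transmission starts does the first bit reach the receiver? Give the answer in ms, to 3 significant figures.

4.19 ms

First bit experiences only propagation delay: d/s = 850000/2.03e+08 = 4.19 ms.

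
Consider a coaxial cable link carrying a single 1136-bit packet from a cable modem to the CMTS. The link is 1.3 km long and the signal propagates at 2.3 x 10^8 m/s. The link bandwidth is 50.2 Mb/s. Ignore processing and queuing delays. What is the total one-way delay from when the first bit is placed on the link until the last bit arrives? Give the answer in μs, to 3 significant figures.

28.3 μs

Transmission delay = L/R = 1136 / 50200000 = 22.6295 μs.
Propagation delay = d/s = 1300 m / 2.3e+08 m/s = 5.65217 μs.
Total = 28.3 μs.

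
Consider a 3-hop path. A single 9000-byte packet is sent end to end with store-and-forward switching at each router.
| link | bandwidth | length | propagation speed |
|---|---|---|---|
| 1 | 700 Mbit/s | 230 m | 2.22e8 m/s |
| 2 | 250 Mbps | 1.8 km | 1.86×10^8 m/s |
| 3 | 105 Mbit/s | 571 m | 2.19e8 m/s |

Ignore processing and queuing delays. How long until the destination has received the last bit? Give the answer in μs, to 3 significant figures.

1090 μs

L = 9000 × 8 = 72000 bits.
Transmission delays (L/R per hop): 102.857, 288, 685.714 μs; sum = 1076.57 μs.
Propagation delays (d/s per hop): 1.03604, 9.67742, 2.60731 μs; sum = 13.3208 μs.
End-to-end = 1090 μs.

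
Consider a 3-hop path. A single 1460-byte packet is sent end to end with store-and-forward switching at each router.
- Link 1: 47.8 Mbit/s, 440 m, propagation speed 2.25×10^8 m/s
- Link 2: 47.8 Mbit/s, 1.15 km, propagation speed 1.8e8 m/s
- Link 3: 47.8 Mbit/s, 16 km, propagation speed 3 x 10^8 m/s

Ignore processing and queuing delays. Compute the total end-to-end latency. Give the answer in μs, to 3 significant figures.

L = 1460 × 8 = 11680 bits.
Transmission delay per hop = L/R = 11680/47800000 = 244.351 μs; 3 hops → 733.054 μs.
Propagation delays (d/s per hop): 1.95556, 6.38889, 53.3333 μs; sum = 61.6778 μs.
End-to-end = 795 μs.

795 μs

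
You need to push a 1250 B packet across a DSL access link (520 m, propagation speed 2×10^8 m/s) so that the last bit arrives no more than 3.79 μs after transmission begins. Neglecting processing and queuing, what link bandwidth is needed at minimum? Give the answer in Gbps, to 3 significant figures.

L = 10000 bits.
Propagation delay = 520 / 200000000 = 2.6 μs.
Transmission budget = 3.79 − 2.6 = 1.19 μs.
R ≥ L / t_tx = 10000 bits / 1.19e-06 s = 8.40 Gbps.

8.40 Gbps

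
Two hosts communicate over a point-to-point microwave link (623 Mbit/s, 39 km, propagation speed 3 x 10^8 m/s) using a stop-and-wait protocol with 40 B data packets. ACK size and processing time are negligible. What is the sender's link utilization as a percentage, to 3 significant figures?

0.197 %

t_tx = L/R = 320/623000000 = 5.13644e-07 s.
t_prop = 39000/300000000 = 0.00013 s; RTT = 0.00026 s.
Cycle = t_tx + RTT = 0.000260514 s.
Utilization = t_tx / cycle = 5.13644e-07/0.000260514 = 0.197 %.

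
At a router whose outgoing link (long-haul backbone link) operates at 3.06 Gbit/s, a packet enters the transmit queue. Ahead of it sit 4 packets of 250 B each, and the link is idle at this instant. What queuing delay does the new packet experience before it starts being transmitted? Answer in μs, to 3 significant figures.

2.61 μs

Each queued packet: L/R = 2000/3060000000 = 0.653595 μs.
4 queued → 2.61438 μs.
Queuing delay = 2.61 μs.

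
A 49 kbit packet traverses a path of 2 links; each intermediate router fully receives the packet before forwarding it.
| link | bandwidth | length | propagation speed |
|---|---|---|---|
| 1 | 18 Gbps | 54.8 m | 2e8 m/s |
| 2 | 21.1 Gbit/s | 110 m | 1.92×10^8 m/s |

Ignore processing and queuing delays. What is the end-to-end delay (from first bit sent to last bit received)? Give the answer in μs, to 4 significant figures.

L = 49000 bits.
Transmission delays (L/R per hop): 2.72222, 2.32227 μs; sum = 5.0445 μs.
Propagation delays (d/s per hop): 0.274, 0.572917 μs; sum = 0.846917 μs.
End-to-end = 5.891 μs.

5.891 μs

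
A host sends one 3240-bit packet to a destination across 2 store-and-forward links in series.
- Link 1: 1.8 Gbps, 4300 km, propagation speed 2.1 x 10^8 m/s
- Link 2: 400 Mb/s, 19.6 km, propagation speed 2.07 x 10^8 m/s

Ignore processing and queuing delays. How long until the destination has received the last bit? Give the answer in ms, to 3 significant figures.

Transmission delays (L/R per hop): 0.0018, 0.0081 ms; sum = 0.0099 ms.
Propagation delays (d/s per hop): 20.4762, 0.094686 ms; sum = 20.5709 ms.
End-to-end = 20.6 ms.

20.6 ms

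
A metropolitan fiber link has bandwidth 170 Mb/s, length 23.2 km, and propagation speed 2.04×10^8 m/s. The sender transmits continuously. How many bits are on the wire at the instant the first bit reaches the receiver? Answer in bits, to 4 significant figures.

Propagation delay = 23200 / 204000000 = 0.000113725 s.
BDP = R × t_prop = 170000000 × 0.000113725 = 19333.3 bits.

19330 bits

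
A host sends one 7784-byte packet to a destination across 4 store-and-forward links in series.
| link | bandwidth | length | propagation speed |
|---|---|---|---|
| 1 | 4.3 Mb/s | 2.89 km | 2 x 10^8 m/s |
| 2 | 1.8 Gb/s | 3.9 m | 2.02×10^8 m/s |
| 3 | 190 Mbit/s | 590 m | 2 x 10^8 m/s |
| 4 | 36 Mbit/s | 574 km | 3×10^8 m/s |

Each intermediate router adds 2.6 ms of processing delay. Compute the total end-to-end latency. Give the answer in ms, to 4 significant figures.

L = 7784 × 8 = 62272 bits.
Transmission delays (L/R per hop): 14.4819, 0.0345956, 0.327747, 1.72978 ms; sum = 16.574 ms.
Propagation delays (d/s per hop): 0.01445, 1.93069e-05, 0.00295, 1.91333 ms; sum = 1.93075 ms.
Processing at 3 router(s): 3 × 2.6 ms = 7.8 ms.
End-to-end = 26.30 ms.

26.30 ms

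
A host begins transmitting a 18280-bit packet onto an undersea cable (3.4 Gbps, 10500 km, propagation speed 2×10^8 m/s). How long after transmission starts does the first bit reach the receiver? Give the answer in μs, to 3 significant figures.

52500 μs

First bit experiences only propagation delay: d/s = 10500000/200000000 = 52500 μs.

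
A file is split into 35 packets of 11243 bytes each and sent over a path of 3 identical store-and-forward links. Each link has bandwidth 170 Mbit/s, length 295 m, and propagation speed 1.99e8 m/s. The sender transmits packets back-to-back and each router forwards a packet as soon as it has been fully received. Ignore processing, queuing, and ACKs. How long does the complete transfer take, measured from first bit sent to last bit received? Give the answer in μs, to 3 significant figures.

19600 μs

Per-hop transmission t_tx = L/R = 89944/170000000 = 529.082 μs.
Per-hop propagation t_prop = 295/199000000 = 1.48241 μs.
Pipeline fill: first packet needs 3·t_tx to clear all hops; remaining 34 packets each add one t_tx.
Total = (3+35-1)·t_tx + 3·t_prop = 37·529.082 + 3·1.48241 = 19600 μs.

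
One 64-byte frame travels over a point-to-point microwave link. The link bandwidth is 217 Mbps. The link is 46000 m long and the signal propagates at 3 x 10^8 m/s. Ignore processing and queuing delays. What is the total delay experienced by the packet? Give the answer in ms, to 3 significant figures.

L = 64 × 8 = 512 bits.
Transmission delay = L/R = 512 / 217000000 = 0.00235945 ms.
Propagation delay = d/s = 46000 m / 300000000 m/s = 0.153333 ms.
Total = 0.156 ms.

0.156 ms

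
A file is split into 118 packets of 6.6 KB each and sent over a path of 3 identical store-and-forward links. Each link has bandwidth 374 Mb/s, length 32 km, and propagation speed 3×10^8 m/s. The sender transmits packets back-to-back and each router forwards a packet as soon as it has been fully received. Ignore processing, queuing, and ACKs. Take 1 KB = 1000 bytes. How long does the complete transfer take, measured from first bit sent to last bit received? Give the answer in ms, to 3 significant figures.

Per-hop transmission t_tx = L/R = 52800/374000000 = 0.141176 ms.
Per-hop propagation t_prop = 32000/300000000 = 0.106667 ms.
Pipeline fill: first packet needs 3·t_tx to clear all hops; remaining 117 packets each add one t_tx.
Total = (3+118-1)·t_tx + 3·t_prop = 120·0.141176 + 3·0.106667 = 17.3 ms.

17.3 ms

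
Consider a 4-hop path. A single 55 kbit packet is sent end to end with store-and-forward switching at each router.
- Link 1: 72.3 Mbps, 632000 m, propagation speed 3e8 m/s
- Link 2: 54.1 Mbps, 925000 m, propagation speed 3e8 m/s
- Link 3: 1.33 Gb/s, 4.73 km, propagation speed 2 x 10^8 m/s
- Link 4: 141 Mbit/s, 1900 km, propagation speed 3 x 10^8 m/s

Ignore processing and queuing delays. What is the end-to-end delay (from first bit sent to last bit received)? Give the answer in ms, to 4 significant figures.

L = 55000 bits.
Transmission delays (L/R per hop): 0.760719, 1.01664, 0.0413534, 0.390071 ms; sum = 2.20878 ms.
Propagation delays (d/s per hop): 2.10667, 3.08333, 0.02365, 6.33333 ms; sum = 11.547 ms.
End-to-end = 13.76 ms.

13.76 ms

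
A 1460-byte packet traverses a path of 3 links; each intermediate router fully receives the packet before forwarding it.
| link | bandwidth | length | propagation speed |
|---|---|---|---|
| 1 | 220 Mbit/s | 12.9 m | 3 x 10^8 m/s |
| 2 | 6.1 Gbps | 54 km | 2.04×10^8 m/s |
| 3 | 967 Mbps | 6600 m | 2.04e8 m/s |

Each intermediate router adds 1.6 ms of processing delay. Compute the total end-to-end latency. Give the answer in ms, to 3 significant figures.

L = 1460 × 8 = 11680 bits.
Transmission delays (L/R per hop): 0.0530909, 0.00191475, 0.0120786 ms; sum = 0.0670843 ms.
Propagation delays (d/s per hop): 4.3e-05, 0.264706, 0.0323529 ms; sum = 0.297102 ms.
Processing at 2 router(s): 2 × 1.6 ms = 3.2 ms.
End-to-end = 3.56 ms.

3.56 ms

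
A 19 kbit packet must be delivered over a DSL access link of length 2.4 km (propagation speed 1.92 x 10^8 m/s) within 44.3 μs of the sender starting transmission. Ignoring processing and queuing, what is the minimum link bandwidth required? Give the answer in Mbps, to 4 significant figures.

Propagation delay = 2400 / 192000000 = 12.5 μs.
Transmission budget = 44.3 − 12.5 = 31.8 μs.
R ≥ L / t_tx = 19000 bits / 3.18e-05 s = 597.5 Mbps.

597.5 Mbps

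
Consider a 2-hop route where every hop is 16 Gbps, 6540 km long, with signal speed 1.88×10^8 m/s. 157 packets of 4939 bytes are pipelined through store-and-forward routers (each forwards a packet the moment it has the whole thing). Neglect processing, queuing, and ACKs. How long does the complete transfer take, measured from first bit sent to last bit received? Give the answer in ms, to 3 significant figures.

Per-hop transmission t_tx = L/R = 39512/16000000000 = 0.0024695 ms.
Per-hop propagation t_prop = 6540000/188000000 = 34.7872 ms.
Pipeline fill: first packet needs 2·t_tx to clear all hops; remaining 156 packets each add one t_tx.
Total = (2+157-1)·t_tx + 2·t_prop = 158·0.0024695 + 2·34.7872 = 70.0 ms.

70.0 ms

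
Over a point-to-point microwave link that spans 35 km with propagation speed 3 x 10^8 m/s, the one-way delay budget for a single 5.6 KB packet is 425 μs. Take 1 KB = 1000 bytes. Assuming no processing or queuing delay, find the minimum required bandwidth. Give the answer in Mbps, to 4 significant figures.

L = 44800 bits.
Propagation delay = 35000 / 300000000 = 116.667 μs.
Transmission budget = 425 − 116.667 = 308.333 μs.
R ≥ L / t_tx = 44800 bits / 0.000308333 s = 145.3 Mbps.

145.3 Mbps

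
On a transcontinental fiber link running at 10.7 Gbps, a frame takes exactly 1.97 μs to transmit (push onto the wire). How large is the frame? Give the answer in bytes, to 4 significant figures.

2635 bytes

L = R × t_tx = 10700000000 b/s × 1.97e-06 s = 21079 bits.
In bytes: 21079 / 8 = 2635 bytes.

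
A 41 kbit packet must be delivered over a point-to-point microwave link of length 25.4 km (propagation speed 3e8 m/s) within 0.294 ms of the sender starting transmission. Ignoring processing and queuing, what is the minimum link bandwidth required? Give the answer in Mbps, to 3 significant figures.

Propagation delay = 25400 / 300000000 = 0.0846667 ms.
Transmission budget = 0.294 − 0.0846667 = 0.209333 ms.
R ≥ L / t_tx = 41000 bits / 0.000209333 s = 196 Mbps.

196 Mbps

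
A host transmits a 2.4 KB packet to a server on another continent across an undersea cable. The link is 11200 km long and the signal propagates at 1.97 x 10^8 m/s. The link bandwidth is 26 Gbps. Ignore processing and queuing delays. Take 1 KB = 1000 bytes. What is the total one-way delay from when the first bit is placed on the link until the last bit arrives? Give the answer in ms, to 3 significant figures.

L = 19200 bits.
Transmission delay = L/R = 19200 / 26000000000 = 0.000738462 ms.
Propagation delay = d/s = 11200000 m / 197000000 m/s = 56.8528 ms.
Total = 56.9 ms.

56.9 ms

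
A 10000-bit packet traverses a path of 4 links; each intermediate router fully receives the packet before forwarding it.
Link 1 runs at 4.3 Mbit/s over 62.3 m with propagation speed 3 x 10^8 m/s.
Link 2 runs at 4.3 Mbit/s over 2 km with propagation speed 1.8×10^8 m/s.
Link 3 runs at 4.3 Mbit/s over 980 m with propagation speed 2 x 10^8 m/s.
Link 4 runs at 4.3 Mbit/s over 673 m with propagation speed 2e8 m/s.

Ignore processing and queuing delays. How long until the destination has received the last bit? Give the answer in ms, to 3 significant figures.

Transmission delay per hop = L/R = 10000/4300000 = 2.32558 ms; 4 hops → 9.30233 ms.
Propagation delays (d/s per hop): 0.000207667, 0.0111111, 0.0049, 0.003365 ms; sum = 0.0195838 ms.
End-to-end = 9.32 ms.

9.32 ms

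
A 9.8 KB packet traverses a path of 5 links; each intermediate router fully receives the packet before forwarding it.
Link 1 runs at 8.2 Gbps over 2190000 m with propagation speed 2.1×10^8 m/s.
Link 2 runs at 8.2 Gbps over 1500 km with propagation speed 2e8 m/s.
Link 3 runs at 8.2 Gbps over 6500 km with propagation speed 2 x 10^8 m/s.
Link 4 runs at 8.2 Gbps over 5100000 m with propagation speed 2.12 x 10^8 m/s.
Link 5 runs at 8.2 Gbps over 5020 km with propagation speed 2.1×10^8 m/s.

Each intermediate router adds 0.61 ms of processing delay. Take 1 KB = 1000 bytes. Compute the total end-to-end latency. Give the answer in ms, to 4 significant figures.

100.9 ms

L = 78400 bits.
Transmission delay per hop = L/R = 78400/8.2e+09 = 0.00956098 ms; 5 hops → 0.0478049 ms.
Propagation delays (d/s per hop): 10.4286, 7.5, 32.5, 24.0566, 23.9048 ms; sum = 98.3899 ms.
Processing at 4 router(s): 4 × 0.61 ms = 2.44 ms.
End-to-end = 100.9 ms.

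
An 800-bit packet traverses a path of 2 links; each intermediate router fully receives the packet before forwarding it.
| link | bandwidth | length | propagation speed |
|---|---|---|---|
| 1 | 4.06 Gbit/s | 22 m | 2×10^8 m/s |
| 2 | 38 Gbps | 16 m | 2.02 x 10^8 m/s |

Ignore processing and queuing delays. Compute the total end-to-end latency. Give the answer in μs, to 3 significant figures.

Transmission delays (L/R per hop): 0.197044, 0.0210526 μs; sum = 0.218097 μs.
Propagation delays (d/s per hop): 0.11, 0.0792079 μs; sum = 0.189208 μs.
End-to-end = 0.407 μs.

0.407 μs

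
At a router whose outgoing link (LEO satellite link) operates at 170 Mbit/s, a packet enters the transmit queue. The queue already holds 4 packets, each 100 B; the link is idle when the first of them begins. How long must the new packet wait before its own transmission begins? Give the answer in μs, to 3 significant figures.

Each queued packet: L/R = 800/170000000 = 4.70588 μs.
4 queued → 18.8235 μs.
Queuing delay = 18.8 μs.

18.8 μs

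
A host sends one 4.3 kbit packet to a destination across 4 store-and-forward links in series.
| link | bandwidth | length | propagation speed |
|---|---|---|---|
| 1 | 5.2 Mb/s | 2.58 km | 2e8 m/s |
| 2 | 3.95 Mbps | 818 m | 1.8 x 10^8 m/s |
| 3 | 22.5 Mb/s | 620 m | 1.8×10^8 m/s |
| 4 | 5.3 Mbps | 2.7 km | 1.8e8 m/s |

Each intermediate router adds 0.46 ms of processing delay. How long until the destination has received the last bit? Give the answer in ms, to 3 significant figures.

L = 4300 bits.
Transmission delays (L/R per hop): 0.826923, 1.08861, 0.191111, 0.811321 ms; sum = 2.91796 ms.
Propagation delays (d/s per hop): 0.0129, 0.00454444, 0.00344444, 0.015 ms; sum = 0.0358889 ms.
Processing at 3 router(s): 3 × 0.46 ms = 1.38 ms.
End-to-end = 4.33 ms.

4.33 ms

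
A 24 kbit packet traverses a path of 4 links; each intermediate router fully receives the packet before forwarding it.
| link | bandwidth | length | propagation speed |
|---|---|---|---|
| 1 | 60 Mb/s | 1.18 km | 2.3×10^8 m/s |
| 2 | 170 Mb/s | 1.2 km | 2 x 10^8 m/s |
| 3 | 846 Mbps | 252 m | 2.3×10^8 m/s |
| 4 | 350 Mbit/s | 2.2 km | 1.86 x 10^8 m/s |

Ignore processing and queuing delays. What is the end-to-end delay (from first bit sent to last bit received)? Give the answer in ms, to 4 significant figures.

0.6622 ms

L = 24000 bits.
Transmission delays (L/R per hop): 0.4, 0.141176, 0.0283688, 0.0685714 ms; sum = 0.638117 ms.
Propagation delays (d/s per hop): 0.00513043, 0.006, 0.00109565, 0.011828 ms; sum = 0.024054 ms.
End-to-end = 0.6622 ms.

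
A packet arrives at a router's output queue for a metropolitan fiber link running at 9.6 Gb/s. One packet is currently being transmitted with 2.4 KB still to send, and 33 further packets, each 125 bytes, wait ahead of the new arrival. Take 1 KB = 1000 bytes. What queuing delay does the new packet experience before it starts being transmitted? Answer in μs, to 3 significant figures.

Each queued packet: L/R = 1000/9600000000 = 0.104167 μs.
33 queued → 3.4375 μs.
Plus remaining 19200 bits of current packet: 2 μs.
Queuing delay = 5.44 μs.

5.44 μs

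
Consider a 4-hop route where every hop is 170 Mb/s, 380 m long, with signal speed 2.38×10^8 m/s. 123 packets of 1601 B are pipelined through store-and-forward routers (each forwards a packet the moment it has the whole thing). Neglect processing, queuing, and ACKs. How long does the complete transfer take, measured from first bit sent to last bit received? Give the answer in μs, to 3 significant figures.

9500 μs

Per-hop transmission t_tx = L/R = 12808/170000000 = 75.3412 μs.
Per-hop propagation t_prop = 380/238000000 = 1.59664 μs.
Pipeline fill: first packet needs 4·t_tx to clear all hops; remaining 122 packets each add one t_tx.
Total = (4+123-1)·t_tx + 4·t_prop = 126·75.3412 + 4·1.59664 = 9500 μs.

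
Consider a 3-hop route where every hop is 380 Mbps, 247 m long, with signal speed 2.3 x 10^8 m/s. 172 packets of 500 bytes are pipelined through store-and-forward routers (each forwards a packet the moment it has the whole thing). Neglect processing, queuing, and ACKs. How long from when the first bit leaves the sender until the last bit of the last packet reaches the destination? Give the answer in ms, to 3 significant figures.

Per-hop transmission t_tx = L/R = 4000/380000000 = 0.0105263 ms.
Per-hop propagation t_prop = 247/2.3e+08 = 0.00107391 ms.
Pipeline fill: first packet needs 3·t_tx to clear all hops; remaining 171 packets each add one t_tx.
Total = (3+172-1)·t_tx + 3·t_prop = 174·0.0105263 + 3·0.00107391 = 1.83 ms.

1.83 ms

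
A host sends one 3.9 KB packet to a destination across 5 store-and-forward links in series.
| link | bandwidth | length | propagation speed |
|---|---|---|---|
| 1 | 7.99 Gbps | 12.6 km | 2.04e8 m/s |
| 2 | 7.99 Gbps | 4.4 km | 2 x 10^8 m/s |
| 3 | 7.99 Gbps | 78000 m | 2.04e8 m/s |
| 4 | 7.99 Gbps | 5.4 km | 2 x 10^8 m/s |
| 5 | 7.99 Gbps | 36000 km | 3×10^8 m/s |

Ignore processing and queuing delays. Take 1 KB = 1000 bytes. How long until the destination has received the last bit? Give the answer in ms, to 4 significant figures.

L = 31200 bits.
Transmission delay per hop = L/R = 31200/7990000000 = 0.00390488 ms; 5 hops → 0.0195244 ms.
Propagation delays (d/s per hop): 0.0617647, 0.022, 0.382353, 0.027, 120 ms; sum = 120.493 ms.
End-to-end = 120.5 ms.

120.5 ms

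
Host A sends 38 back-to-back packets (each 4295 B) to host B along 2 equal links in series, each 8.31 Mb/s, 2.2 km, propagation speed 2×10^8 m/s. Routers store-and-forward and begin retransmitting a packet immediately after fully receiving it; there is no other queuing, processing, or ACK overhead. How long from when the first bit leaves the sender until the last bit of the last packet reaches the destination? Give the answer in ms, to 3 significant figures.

161 ms

Per-hop transmission t_tx = L/R = 34360/8.31e+06 = 4.13478 ms.
Per-hop propagation t_prop = 2200/200000000 = 0.011 ms.
Pipeline fill: first packet needs 2·t_tx to clear all hops; remaining 37 packets each add one t_tx.
Total = (2+38-1)·t_tx + 2·t_prop = 39·4.13478 + 2·0.011 = 161 ms.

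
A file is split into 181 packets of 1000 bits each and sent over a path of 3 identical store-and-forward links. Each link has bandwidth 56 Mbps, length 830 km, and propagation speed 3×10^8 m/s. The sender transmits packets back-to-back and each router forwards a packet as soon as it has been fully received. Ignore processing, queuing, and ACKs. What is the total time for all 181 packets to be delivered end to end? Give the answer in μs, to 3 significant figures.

Per-hop transmission t_tx = L/R = 1000/56000000 = 17.8571 μs.
Per-hop propagation t_prop = 830000/300000000 = 2766.67 μs.
Pipeline fill: first packet needs 3·t_tx to clear all hops; remaining 180 packets each add one t_tx.
Total = (3+181-1)·t_tx + 3·t_prop = 183·17.8571 + 3·2766.67 = 11600 μs.

11600 μs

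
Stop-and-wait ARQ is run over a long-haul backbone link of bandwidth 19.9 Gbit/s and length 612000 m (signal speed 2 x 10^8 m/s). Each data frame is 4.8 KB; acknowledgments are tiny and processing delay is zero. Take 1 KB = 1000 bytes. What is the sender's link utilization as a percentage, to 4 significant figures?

t_tx = L/R = 38400/19900000000 = 1.92965e-06 s.
t_prop = 612000/200000000 = 0.00306 s; RTT = 0.00612 s.
Cycle = t_tx + RTT = 0.00612193 s.
Utilization = t_tx / cycle = 1.92965e-06/0.00612193 = 0.03152 %.

0.03152 %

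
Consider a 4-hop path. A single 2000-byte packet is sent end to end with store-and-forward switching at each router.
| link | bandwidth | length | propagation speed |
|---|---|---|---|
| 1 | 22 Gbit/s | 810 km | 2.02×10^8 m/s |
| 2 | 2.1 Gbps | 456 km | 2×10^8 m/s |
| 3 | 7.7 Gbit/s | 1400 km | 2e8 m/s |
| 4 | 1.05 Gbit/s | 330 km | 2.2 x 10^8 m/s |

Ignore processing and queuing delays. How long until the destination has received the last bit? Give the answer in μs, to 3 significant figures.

14800 μs

L = 2000 × 8 = 16000 bits.
Transmission delays (L/R per hop): 0.727273, 7.61905, 2.07792, 15.2381 μs; sum = 25.6623 μs.
Propagation delays (d/s per hop): 4009.9, 2280, 7000, 1500 μs; sum = 14789.9 μs.
End-to-end = 14800 μs.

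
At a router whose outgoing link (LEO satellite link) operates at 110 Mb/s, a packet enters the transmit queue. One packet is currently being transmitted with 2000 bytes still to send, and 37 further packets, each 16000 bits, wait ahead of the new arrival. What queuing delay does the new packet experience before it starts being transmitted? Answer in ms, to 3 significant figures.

5.53 ms

Each queued packet: L/R = 16000/110000000 = 0.145455 ms.
37 queued → 5.38182 ms.
Plus remaining 16000 bits of current packet: 0.145455 ms.
Queuing delay = 5.53 ms.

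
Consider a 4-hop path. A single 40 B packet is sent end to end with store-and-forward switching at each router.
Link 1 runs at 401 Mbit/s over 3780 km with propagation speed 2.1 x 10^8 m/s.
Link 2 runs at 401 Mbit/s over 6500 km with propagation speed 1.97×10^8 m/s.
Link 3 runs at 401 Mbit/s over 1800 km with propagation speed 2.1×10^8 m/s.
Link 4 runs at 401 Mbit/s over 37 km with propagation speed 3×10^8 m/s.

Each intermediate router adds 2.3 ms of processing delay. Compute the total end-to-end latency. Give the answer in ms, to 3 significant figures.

L = 40 × 8 = 320 bits.
Transmission delay per hop = L/R = 320/401000000 = 0.000798005 ms; 4 hops → 0.00319202 ms.
Propagation delays (d/s per hop): 18, 32.9949, 8.57143, 0.123333 ms; sum = 59.6897 ms.
Processing at 3 router(s): 3 × 2.3 ms = 6.9 ms.
End-to-end = 66.6 ms.

66.6 ms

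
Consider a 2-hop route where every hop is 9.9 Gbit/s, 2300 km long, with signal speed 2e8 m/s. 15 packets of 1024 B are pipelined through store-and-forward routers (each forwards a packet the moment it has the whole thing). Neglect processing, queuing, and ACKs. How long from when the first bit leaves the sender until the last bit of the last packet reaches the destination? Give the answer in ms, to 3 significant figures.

23.0 ms

Per-hop transmission t_tx = L/R = 8192/9900000000 = 0.000827475 ms.
Per-hop propagation t_prop = 2300000/200000000 = 11.5 ms.
Pipeline fill: first packet needs 2·t_tx to clear all hops; remaining 14 packets each add one t_tx.
Total = (2+15-1)·t_tx + 2·t_prop = 16·0.000827475 + 2·11.5 = 23.0 ms.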